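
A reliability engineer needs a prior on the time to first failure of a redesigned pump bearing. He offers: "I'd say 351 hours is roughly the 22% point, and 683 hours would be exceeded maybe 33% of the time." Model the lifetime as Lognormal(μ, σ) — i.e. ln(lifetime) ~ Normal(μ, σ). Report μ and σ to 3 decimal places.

If T ~ Lognormal(μ,σ) then ln T ~ Normal(μ,σ), so the p-quantile of ln T is μ + z_p·σ.
ln(351) = 5.861 and ln(683) = 6.526; z_{0.22} = -0.7722, z_{0.67} = 0.4399.
σ = (6.526 − 5.861)/(0.4399 − (-0.7722)) = 0.549.
μ = 5.861 − (-0.7722)·0.549 = 6.285.

μ ≈ 6.285, σ ≈ 0.549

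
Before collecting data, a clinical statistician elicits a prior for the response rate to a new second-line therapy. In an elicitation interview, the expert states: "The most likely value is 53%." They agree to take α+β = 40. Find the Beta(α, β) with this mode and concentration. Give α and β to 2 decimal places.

For α,β > 1 the Beta mode is (α−1)/(α+β−2). With α+β = 40, the mode is (α−1)/38.
Set (α−1)/38 = 0.53 → α = 1 + 0.53·38 = 21.14.
β = 40 − α = 18.86.

α = 21.14, β = 18.86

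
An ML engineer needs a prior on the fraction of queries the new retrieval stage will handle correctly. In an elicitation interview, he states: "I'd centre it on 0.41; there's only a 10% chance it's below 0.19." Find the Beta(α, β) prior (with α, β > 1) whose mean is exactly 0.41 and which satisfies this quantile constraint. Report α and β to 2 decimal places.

α ≈ 3.01, β ≈ 4.33

With mean 0.41 fixed, write α = 0.41s, β = 0.59s where s = α+β.
Need P(θ < 0.19) = 0.1 under Beta(0.41s, 0.59s). Normal approximation: (q−m)/√(m(1−m)/s) ≈ z_{0.1} = -1.28, so s ≈ 0.41·0.59·(-1.28)²/(0.19−0.41)² = 8.2.
At s = 8.2: P(θ<0.19) ≈ 0.086. Adjusting to match 0.1 gives s ≈ 7.33.
So α = 0.41·7.33 ≈ 3.01, β = 0.59·7.33 ≈ 4.33.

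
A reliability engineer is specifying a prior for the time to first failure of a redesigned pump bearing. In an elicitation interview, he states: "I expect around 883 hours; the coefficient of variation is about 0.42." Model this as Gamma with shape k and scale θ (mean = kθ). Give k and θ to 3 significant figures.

For Gamma(k, scale θ): mean = kθ, variance = kθ², so CV = 1/√k.
CV = 0.42, hence k = 1/CV² = 5.67.
Then θ = mean/k = 883/5.67 = 156.

k ≈ 5.67, θ ≈ 156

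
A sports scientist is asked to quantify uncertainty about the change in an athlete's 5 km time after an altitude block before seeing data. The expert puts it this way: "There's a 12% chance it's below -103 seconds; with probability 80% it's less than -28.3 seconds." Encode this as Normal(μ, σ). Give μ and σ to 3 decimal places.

μ = -59.476, σ = 37.042

The p-quantile of Normal(μ,σ) is μ + z_p·σ, with z_{0.12} = -1.175 and z_{0.8} = 0.8416.
Eliminate σ: μ = (z₂·x₁ − z₁·x₂)/(z₂ − z₁) = (0.8416·-103 − (-1.175)·-28.3)/2.017 = -59.476.
Then σ = (x₂ − x₁)/(z₂ − z₁) = (-28.3 − -103)/2.017 = 37.042.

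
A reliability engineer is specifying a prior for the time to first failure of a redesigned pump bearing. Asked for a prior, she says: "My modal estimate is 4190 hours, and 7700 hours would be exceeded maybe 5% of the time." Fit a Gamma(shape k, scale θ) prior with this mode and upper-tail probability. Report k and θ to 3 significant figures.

Gamma(k,θ) with k>1 has mode (k−1)θ, so θ = 4190/(k−1).
Need P(X < 7700) = 0.95 with θ tied to k this way. Start at k = 2, θ = 4190: P(X<7700) ≈ 0.548.
Too low — raise k to concentrate. Iterating converges to k ≈ 8.52.
Then θ = 4190/(8.52−1) ≈ 557.

k ≈ 8.52, θ ≈ 557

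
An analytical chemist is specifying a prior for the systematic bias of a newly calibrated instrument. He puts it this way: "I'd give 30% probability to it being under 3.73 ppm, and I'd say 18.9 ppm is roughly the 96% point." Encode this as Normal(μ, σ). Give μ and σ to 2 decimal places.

For Normal(μ,σ), the p-quantile is μ + z_p·σ. Here z_{0.3} = -0.5244, z_{0.96} = 1.751.
So 3.73 = μ − 0.5244σ and 18.9 = μ + 1.751σ.
Subtracting: σ = (18.9 − 3.73)/(1.751 − (-0.5244)) = 6.67.
Then μ = 3.73 − (-0.5244)·6.67 = 7.23.

μ = 7.23, σ = 6.67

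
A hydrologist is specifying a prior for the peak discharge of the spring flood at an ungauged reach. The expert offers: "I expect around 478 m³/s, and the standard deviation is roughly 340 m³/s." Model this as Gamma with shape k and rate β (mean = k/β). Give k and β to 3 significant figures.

k ≈ 1.98, β ≈ 0.00413

For Gamma(k, rate β): mean = k/β, variance = k/β², so CV = 1/√k.
CV = SD/mean = 340/478 = 0.7113, hence k = 1/CV² = 1.98.
Then β = k/mean = 1.98/478 = 0.00413.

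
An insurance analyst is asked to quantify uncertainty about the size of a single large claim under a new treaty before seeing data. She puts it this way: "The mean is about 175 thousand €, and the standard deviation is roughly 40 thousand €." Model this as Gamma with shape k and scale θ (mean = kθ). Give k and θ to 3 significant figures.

For Gamma(k, scale θ): mean = kθ, variance = kθ², so CV = 1/√k.
CV = SD/mean = 40/175 = 0.2286, hence k = 1/CV² = 19.1.
Then θ = mean/k = 175/19.1 = 9.14.

k ≈ 19.1, θ ≈ 9.14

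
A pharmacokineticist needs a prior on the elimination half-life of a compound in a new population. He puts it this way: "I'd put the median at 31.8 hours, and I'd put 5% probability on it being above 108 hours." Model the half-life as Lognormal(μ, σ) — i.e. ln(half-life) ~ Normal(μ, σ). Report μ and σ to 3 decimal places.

If T ~ Lognormal(μ,σ) then ln T ~ Normal(μ,σ), so the p-quantile of ln T is μ + z_p·σ.
ln(31.8) = 3.459 and ln(108) = 4.682; z_{0.5} = 0, z_{0.95} = 1.645.
σ = (4.682 − 3.459)/(1.645 − (0)) = 0.743.
μ = 3.459 − (0)·0.743 = 3.459.

μ ≈ 3.459, σ ≈ 0.743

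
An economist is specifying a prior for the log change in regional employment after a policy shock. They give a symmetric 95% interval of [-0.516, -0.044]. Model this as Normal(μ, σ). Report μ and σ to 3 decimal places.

A symmetric 95% interval runs μ ± z·σ with z = 1.96.
Half-width = 0.236, so σ = 0.236/1.96 = 0.120.
μ is the interval midpoint, -0.280.

μ = -0.280, σ = 0.120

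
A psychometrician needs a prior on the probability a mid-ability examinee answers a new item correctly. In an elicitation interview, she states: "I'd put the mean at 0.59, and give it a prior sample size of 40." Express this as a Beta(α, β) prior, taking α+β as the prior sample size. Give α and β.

α = 23.6, β = 16.4

Under the effective-sample-size interpretation, Beta(α, β) has prior mean α/(α+β) and prior sample size α+β.
So α+β = 40 and α/(α+β) = 0.59, giving α = 0.59·40 = 23.6 and β = 40 − 23.6 = 16.4.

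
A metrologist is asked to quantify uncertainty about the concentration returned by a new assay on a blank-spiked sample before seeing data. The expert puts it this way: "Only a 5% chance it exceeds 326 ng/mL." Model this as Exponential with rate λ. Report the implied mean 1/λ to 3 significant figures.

mean ≈ 109 ng/mL

P(T > 326.0) = e^(−λ·326.0) = 0.05, so λ = −ln(0.05)/326.0 = 0.00919.
Mean = 1/λ = 109 ng/mL.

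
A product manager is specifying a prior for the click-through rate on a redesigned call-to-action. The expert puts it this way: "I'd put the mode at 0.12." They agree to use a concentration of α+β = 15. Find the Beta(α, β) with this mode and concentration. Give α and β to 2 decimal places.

α = 2.56, β = 12.44

For α,β > 1 the Beta mode is (α−1)/(α+β−2). With α+β = 15, the mode is (α−1)/13.
Set (α−1)/13 = 0.12 → α = 1 + 0.12·13 = 2.56.
β = 15 − α = 12.44.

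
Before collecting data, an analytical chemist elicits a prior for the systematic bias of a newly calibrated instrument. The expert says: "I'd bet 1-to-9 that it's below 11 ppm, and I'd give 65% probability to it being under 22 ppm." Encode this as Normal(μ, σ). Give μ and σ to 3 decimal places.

μ = 19.457, σ = 6.599

For Normal(μ,σ), the p-quantile is μ + z_p·σ. Here z_{0.1} = -1.282, z_{0.65} = 0.3853.
So 11 = μ − 1.282σ and 22 = μ + 0.3853σ.
Subtracting: σ = (22 − 11)/(0.3853 − (-1.282)) = 6.599.
Then μ = 11 − (-1.282)·6.599 = 19.457.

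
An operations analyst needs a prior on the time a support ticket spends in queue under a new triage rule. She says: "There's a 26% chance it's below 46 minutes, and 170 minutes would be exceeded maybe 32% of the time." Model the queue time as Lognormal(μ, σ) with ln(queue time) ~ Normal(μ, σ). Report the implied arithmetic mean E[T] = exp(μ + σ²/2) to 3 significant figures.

If T ~ Lognormal(μ,σ) then ln T ~ Normal(μ,σ), so the p-quantile of ln T is μ + z_p·σ.
ln(46) = 3.829 and ln(170) = 5.136; z_{0.26} = -0.6433, z_{0.68} = 0.4677.
σ = (5.136 − 3.829)/(0.4677 − (-0.6433)) = 1.177.
μ = 3.829 − (-0.6433)·1.177 = 4.586.
E[T] = exp(μ + σ²/2) = exp(4.586 + 0.6921) = 196 minutes.

E[T] ≈ 196 minutes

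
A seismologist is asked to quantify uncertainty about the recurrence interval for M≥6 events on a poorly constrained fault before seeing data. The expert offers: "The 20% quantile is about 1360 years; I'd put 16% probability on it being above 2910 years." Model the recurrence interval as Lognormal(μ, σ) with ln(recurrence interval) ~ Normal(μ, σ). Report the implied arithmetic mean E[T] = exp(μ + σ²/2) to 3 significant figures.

E[T] ≈ 2100 years

If T ~ Lognormal(μ,σ) then ln T ~ Normal(μ,σ), so the p-quantile of ln T is μ + z_p·σ.
ln(1360) = 7.215 and ln(2910) = 7.976; z_{0.2} = -0.8416, z_{0.84} = 0.9945.
σ = (7.976 − 7.215)/(0.9945 − (-0.8416)) = 0.414.
μ = 7.215 − (-0.8416)·0.414 = 7.564.
E[T] = exp(μ + σ²/2) = exp(7.564 + 0.0858) = 2100 years.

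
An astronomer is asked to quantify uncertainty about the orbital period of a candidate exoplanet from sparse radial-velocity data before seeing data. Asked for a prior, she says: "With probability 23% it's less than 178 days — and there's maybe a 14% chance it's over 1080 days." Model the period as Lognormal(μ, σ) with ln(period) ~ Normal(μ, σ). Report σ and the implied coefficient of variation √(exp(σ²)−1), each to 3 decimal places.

If T ~ Lognormal(μ,σ) then ln T ~ Normal(μ,σ), so the p-quantile of ln T is μ + z_p·σ.
ln(178) = 5.182 and ln(1080) = 6.985; z_{0.23} = -0.7388, z_{0.86} = 1.08.
σ = (6.985 − 5.182)/(1.08 − (-0.7388)) = 0.991.
μ = 5.182 − (-0.7388)·0.991 = 5.914.
CV = √(exp(σ²)−1) = √(exp(0.9822)−1) = 1.292.

σ ≈ 0.991, CV ≈ 1.292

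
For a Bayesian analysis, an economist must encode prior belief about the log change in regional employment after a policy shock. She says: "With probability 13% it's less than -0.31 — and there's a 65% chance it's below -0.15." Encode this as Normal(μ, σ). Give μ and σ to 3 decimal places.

μ = -0.191, σ = 0.106

For Normal(μ,σ), the p-quantile is μ + z_p·σ. Here z_{0.13} = -1.126, z_{0.65} = 0.3853.
So -0.31 = μ − 1.126σ and -0.15 = μ + 0.3853σ.
Subtracting: σ = (-0.15 − -0.31)/(0.3853 − (-1.126)) = 0.106.
Then μ = -0.31 − (-1.126)·0.106 = -0.191.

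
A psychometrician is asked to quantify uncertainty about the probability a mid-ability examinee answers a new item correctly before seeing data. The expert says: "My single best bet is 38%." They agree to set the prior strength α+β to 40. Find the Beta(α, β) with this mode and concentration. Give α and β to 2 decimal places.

For α,β > 1 the Beta mode is (α−1)/(α+β−2). With α+β = 40, the mode is (α−1)/38.
Set (α−1)/38 = 0.38 → α = 1 + 0.38·38 = 15.44.
β = 40 − α = 24.56.

α = 15.44, β = 24.56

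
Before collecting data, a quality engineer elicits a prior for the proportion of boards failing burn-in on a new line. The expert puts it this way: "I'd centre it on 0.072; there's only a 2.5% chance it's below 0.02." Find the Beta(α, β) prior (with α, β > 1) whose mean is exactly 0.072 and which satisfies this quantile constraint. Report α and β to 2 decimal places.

α ≈ 3.92, β ≈ 50.55

With mean 0.072 fixed, write α = 0.072s, β = 0.928s where s = α+β.
Need P(θ < 0.02) = 0.025 under Beta(0.072s, 0.928s). Normal approximation: (q−m)/√(m(1−m)/s) ≈ z_{0.025} = -1.96, so s ≈ 0.072·0.928·(-1.96)²/(0.02−0.072)² = 94.9.
At s = 94.9: P(θ<0.02) ≈ 0.004. Adjusting to match 0.025 gives s ≈ 54.47.
So α = 0.072·54.47 ≈ 3.92, β = 0.928·54.47 ≈ 50.55.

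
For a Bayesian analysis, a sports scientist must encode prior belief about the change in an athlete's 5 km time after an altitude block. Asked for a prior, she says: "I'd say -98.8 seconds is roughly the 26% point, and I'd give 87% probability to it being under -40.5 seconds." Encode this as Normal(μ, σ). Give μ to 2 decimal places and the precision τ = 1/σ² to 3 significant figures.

For Normal(μ,σ), the p-quantile is μ + z_p·σ. Here z_{0.26} = -0.6433, z_{0.87} = 1.126.
So -98.8 = μ − 0.6433σ and -40.5 = μ + 1.126σ.
Subtracting: σ = (-40.5 − -98.8)/(1.126 − (-0.6433)) = 32.94.
Then μ = -98.8 − (-0.6433)·32.94 = -77.61.
Precision τ = 1/σ² = 1/32.94² = 0.000921.

μ = -77.61, τ = 0.000921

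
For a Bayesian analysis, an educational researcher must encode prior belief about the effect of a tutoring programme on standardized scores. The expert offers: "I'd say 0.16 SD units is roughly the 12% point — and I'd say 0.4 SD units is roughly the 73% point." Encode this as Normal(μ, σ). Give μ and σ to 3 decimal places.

The p-quantile of Normal(μ,σ) is μ + z_p·σ, with z_{0.12} = -1.175 and z_{0.73} = 0.6128.
Eliminate σ: μ = (z₂·x₁ − z₁·x₂)/(z₂ − z₁) = (0.6128·0.16 − (-1.175)·0.4)/1.788 = 0.318.
Then σ = (x₂ − x₁)/(z₂ − z₁) = (0.4 − 0.16)/1.788 = 0.134.

μ = 0.318, σ = 0.134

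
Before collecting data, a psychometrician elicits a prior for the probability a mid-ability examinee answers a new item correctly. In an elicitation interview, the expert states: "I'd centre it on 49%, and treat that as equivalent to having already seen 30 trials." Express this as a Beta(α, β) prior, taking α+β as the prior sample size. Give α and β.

Under the effective-sample-size interpretation, Beta(α, β) has prior mean α/(α+β) and prior sample size α+β.
So α+β = 30 and α/(α+β) = 0.49, giving α = 0.49·30 = 14.7 and β = 30 − 14.7 = 15.3.

α = 14.7, β = 15.3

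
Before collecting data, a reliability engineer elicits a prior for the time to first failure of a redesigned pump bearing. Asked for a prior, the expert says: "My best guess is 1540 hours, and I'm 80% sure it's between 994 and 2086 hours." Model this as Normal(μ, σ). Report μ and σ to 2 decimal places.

μ = 1540.00, σ = 426.05

A symmetric 80% interval runs μ ± z·σ with z = 1.282.
Half-width = 546, so σ = 546/1.282 = 426.05.
μ is the stated best guess, 1540.00.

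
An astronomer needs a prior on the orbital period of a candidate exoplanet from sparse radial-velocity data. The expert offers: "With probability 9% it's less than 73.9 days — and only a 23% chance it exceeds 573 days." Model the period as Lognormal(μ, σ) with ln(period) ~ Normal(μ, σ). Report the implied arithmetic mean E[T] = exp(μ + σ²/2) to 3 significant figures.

E[T] ≈ 450 days

If T ~ Lognormal(μ,σ) then ln T ~ Normal(μ,σ), so the p-quantile of ln T is μ + z_p·σ.
ln(73.9) = 4.303 and ln(573) = 6.351; z_{0.09} = -1.341, z_{0.77} = 0.7388.
σ = (6.351 − 4.303)/(0.7388 − (-1.341)) = 0.985.
μ = 4.303 − (-1.341)·0.985 = 5.623.
E[T] = exp(μ + σ²/2) = exp(5.623 + 0.4850) = 450 days.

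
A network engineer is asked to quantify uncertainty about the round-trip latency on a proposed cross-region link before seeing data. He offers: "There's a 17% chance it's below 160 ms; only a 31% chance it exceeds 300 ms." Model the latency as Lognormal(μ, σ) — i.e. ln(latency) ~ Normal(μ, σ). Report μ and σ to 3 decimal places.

μ ≈ 5.489, σ ≈ 0.434

If T ~ Lognormal(μ,σ) then ln T ~ Normal(μ,σ), so the p-quantile of ln T is μ + z_p·σ.
ln(160) = 5.075 and ln(300) = 5.704; z_{0.17} = -0.9542, z_{0.69} = 0.4959.
σ = (5.704 − 5.075)/(0.4959 − (-0.9542)) = 0.434.
μ = 5.075 − (-0.9542)·0.434 = 5.489.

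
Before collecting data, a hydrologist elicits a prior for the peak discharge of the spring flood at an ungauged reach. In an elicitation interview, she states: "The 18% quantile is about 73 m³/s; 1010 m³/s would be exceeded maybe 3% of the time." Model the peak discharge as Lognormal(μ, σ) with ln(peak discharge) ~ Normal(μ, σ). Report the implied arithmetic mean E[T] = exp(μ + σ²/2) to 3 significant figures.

E[T] ≈ 268 m³/s

If T ~ Lognormal(μ,σ) then ln T ~ Normal(μ,σ), so the p-quantile of ln T is μ + z_p·σ.
ln(73) = 4.29 and ln(1010) = 6.918; z_{0.18} = -0.9154, z_{0.97} = 1.881.
σ = (6.918 − 4.29)/(1.881 − (-0.9154)) = 0.940.
μ = 4.29 − (-0.9154)·0.940 = 5.151.
E[T] = exp(μ + σ²/2) = exp(5.151 + 0.4414) = 268 m³/s.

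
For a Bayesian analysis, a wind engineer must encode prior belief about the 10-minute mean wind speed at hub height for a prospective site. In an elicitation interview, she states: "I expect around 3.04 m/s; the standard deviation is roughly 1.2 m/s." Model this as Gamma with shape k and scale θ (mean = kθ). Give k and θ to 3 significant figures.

k ≈ 6.42, θ ≈ 0.474

For Gamma(k, scale θ): mean = kθ, variance = kθ², so CV = 1/√k.
CV = SD/mean = 1.2/3.04 = 0.3947, hence k = 1/CV² = 6.42.
Then θ = mean/k = 3.04/6.42 = 0.474.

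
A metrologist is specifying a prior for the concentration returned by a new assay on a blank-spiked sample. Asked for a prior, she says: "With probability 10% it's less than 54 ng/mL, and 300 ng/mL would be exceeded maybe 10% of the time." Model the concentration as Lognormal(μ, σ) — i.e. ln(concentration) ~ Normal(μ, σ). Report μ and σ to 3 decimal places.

If T ~ Lognormal(μ,σ) then ln T ~ Normal(μ,σ), so the p-quantile of ln T is μ + z_p·σ.
ln(54) = 3.989 and ln(300) = 5.704; z_{0.1} = -1.282, z_{0.9} = 1.282.
σ = (5.704 − 3.989)/(1.282 − (-1.282)) = 0.669.
μ = 3.989 − (-1.282)·0.669 = 4.846.

μ ≈ 4.846, σ ≈ 0.669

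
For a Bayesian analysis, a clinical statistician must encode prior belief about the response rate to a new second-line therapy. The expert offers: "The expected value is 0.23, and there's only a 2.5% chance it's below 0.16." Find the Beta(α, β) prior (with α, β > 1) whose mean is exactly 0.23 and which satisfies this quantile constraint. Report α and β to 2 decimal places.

With mean 0.23 fixed, write α = 0.23s, β = 0.77s where s = α+β.
Need P(θ < 0.16) = 0.025 under Beta(0.23s, 0.77s). Normal approximation: (q−m)/√(m(1−m)/s) ≈ z_{0.025} = -1.96, so s ≈ 0.23·0.77·(-1.96)²/(0.16−0.23)² = 138.8.
At s = 138.8: P(θ<0.16) ≈ 0.018. Adjusting to match 0.025 gives s ≈ 121.87.
So α = 0.23·121.87 ≈ 28.03, β = 0.77·121.87 ≈ 93.84.

α ≈ 28.03, β ≈ 93.84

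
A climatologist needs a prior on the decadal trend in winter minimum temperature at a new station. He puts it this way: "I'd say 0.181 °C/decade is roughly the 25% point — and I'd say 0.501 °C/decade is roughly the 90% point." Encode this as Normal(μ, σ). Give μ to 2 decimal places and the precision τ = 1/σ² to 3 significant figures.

For Normal(μ,σ), the p-quantile is μ + z_p·σ. Here z_{0.25} = -0.6745, z_{0.9} = 1.282.
So 0.181 = μ − 0.6745σ and 0.501 = μ + 1.282σ.
Subtracting: σ = (0.501 − 0.181)/(1.282 − (-0.6745)) = 0.16.
Then μ = 0.181 − (-0.6745)·0.16 = 0.29.
Precision τ = 1/σ² = 1/0.1636² = 37.4.

μ = 0.29, τ = 37.4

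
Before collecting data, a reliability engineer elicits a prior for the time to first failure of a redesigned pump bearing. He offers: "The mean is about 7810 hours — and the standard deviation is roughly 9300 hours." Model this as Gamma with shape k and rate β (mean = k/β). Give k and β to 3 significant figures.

For Gamma(k, rate β): mean = k/β, variance = k/β², so CV = 1/√k.
CV = SD/mean = 9300/7810 = 1.191, hence k = 1/CV² = 0.705.
Then β = k/mean = 0.705/7810 = 9.03e-05.

k ≈ 0.705, β ≈ 9.03e-05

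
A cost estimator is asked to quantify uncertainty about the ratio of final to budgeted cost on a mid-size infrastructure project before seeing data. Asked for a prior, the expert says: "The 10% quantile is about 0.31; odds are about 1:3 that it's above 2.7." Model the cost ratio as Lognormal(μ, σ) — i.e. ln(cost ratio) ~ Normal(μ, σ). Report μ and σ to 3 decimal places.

μ ≈ 0.247, σ ≈ 1.107

If T ~ Lognormal(μ,σ) then ln T ~ Normal(μ,σ), so the p-quantile of ln T is μ + z_p·σ.
ln(0.31) = -1.171 and ln(2.7) = 0.9933; z_{0.1} = -1.282, z_{0.75} = 0.6745.
σ = (0.9933 − -1.171)/(0.6745 − (-1.282)) = 1.107.
μ = -1.171 − (-1.282)·1.107 = 0.247.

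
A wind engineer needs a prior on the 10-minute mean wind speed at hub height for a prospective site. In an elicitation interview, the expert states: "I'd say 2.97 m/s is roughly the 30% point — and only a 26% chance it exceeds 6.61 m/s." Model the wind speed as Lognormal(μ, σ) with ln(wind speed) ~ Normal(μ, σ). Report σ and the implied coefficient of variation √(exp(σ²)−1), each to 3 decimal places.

σ ≈ 0.685, CV ≈ 0.774

If T ~ Lognormal(μ,σ) then ln T ~ Normal(μ,σ), so the p-quantile of ln T is μ + z_p·σ.
ln(2.97) = 1.089 and ln(6.61) = 1.889; z_{0.3} = -0.5244, z_{0.74} = 0.6433.
σ = (1.889 − 1.089)/(0.6433 − (-0.5244)) = 0.685.
μ = 1.089 − (-0.5244)·0.685 = 1.448.
CV = √(exp(σ²)−1) = √(exp(0.4694)−1) = 0.774.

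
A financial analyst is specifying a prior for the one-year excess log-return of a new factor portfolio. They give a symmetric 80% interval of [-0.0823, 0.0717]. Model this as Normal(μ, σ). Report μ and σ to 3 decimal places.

μ = -0.005, σ = 0.060

A symmetric 80% interval runs μ ± z·σ with z = 1.282.
Half-width = 0.077, so σ = 0.077/1.282 = 0.060.
μ is the interval midpoint, -0.005.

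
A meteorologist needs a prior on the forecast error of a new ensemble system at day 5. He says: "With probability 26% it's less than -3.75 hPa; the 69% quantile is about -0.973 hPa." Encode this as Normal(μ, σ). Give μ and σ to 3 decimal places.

The p-quantile of Normal(μ,σ) is μ + z_p·σ, with z_{0.26} = -0.6433 and z_{0.69} = 0.4959.
Eliminate σ: μ = (z₂·x₁ − z₁·x₂)/(z₂ − z₁) = (0.4959·-3.75 − (-0.6433)·-0.973)/1.139 = -2.182.
Then σ = (x₂ − x₁)/(z₂ − z₁) = (-0.973 − -3.75)/1.139 = 2.438.

μ = -2.182, σ = 2.438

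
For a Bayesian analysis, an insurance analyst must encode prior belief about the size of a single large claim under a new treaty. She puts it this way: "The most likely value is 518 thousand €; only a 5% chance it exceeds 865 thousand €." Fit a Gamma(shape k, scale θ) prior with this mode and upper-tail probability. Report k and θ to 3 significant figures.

Gamma(k,θ) with k>1 has mode (k−1)θ, so θ = 518/(k−1).
Need P(X < 865) = 0.95 with θ tied to k this way. Start at k = 2, θ = 518: P(X<865) ≈ 0.497.
Too low — raise k to concentrate. Iterating converges to k ≈ 11.6.
Then θ = 518/(11.6−1) ≈ 48.8.

k ≈ 11.6, θ ≈ 48.8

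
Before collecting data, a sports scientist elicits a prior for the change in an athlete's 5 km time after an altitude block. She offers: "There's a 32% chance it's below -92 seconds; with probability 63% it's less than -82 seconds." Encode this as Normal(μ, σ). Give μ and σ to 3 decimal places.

The p-quantile of Normal(μ,σ) is μ + z_p·σ, with z_{0.32} = -0.4677 and z_{0.63} = 0.3319.
Eliminate σ: μ = (z₂·x₁ − z₁·x₂)/(z₂ − z₁) = (0.3319·-92 − (-0.4677)·-82)/0.7996 = -86.150.
Then σ = (x₂ − x₁)/(z₂ − z₁) = (-82 − -92)/0.7996 = 12.507.

μ = -86.150, σ = 12.507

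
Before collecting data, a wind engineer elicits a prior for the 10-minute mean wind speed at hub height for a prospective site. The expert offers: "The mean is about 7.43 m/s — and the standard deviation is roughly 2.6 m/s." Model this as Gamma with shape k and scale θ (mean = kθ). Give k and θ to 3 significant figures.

For Gamma(k, scale θ): mean = kθ, variance = kθ², so CV = 1/√k.
CV = SD/mean = 2.6/7.43 = 0.3499, hence k = 1/CV² = 8.17.
Then θ = mean/k = 7.43/8.17 = 0.91.

k ≈ 8.17, θ ≈ 0.91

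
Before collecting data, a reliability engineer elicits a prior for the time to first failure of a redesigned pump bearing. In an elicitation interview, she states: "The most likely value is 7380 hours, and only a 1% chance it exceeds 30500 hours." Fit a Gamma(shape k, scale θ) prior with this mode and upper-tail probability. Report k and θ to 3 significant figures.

Gamma(k,θ) with k>1 has mode (k−1)θ, so θ = 7380/(k−1).
Need P(X < 30500) = 0.99 with θ tied to k this way. Start at k = 2, θ = 7380: P(X<30500) ≈ 0.918.
Too low — raise k to concentrate. Iterating converges to k ≈ 3.06.
Then θ = 7380/(3.06−1) ≈ 3590.

k ≈ 3.06, θ ≈ 3590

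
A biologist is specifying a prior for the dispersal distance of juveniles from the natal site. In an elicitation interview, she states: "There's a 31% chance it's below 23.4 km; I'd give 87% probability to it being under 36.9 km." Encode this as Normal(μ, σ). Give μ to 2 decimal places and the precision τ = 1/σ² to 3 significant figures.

μ = 27.53, τ = 0.0144

For Normal(μ,σ), the p-quantile is μ + z_p·σ. Here z_{0.31} = -0.4959, z_{0.87} = 1.126.
So 23.4 = μ − 0.4959σ and 36.9 = μ + 1.126σ.
Subtracting: σ = (36.9 − 23.4)/(1.126 − (-0.4959)) = 8.32.
Then μ = 23.4 − (-0.4959)·8.32 = 27.53.
Precision τ = 1/σ² = 1/8.322² = 0.0144.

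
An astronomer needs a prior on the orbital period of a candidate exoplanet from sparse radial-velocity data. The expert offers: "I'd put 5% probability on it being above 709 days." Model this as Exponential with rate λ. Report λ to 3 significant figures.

P(T > 709.0) = e^(−λ·709.0) = 0.05, so λ = −ln(0.05)/709.0 = 0.00423.

λ ≈ 0.00423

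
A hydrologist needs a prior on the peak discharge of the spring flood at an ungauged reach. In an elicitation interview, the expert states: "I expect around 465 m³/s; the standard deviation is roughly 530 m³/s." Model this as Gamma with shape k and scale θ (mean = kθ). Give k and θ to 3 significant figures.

For Gamma(k, scale θ): mean = kθ, variance = kθ², so CV = 1/√k.
CV = SD/mean = 530/465 = 1.14, hence k = 1/CV² = 0.77.
Then θ = mean/k = 465/0.77 = 604.

k ≈ 0.77, θ ≈ 604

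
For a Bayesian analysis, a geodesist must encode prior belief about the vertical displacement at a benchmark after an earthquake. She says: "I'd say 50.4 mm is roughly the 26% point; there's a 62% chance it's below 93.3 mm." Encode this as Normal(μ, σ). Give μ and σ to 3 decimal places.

For Normal(μ,σ), the p-quantile is μ + z_p·σ. Here z_{0.26} = -0.6433, z_{0.62} = 0.3055.
So 50.4 = μ − 0.6433σ and 93.3 = μ + 0.3055σ.
Subtracting: σ = (93.3 − 50.4)/(0.3055 − (-0.6433)) = 45.214.
Then μ = 50.4 − (-0.6433)·45.214 = 79.488.

μ = 79.488, σ = 45.214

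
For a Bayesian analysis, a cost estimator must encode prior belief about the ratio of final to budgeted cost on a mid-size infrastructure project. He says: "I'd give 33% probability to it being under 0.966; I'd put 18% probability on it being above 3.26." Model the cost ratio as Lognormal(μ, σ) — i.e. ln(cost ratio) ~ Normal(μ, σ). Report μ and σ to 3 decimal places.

μ ≈ 0.360, σ ≈ 0.897

If T ~ Lognormal(μ,σ) then ln T ~ Normal(μ,σ), so the p-quantile of ln T is μ + z_p·σ.
ln(0.966) = -0.03459 and ln(3.26) = 1.182; z_{0.33} = -0.4399, z_{0.82} = 0.9154.
σ = (1.182 − -0.03459)/(0.9154 − (-0.4399)) = 0.897.
μ = -0.03459 − (-0.4399)·0.897 = 0.360.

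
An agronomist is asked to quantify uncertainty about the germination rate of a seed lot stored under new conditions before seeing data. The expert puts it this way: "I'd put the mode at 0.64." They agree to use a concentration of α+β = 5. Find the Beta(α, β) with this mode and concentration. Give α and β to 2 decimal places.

For α,β > 1 the Beta mode is (α−1)/(α+β−2). With α+β = 5, the mode is (α−1)/3.
Set (α−1)/3 = 0.64 → α = 1 + 0.64·3 = 2.92.
β = 5 − α = 2.08.

α = 2.92, β = 2.08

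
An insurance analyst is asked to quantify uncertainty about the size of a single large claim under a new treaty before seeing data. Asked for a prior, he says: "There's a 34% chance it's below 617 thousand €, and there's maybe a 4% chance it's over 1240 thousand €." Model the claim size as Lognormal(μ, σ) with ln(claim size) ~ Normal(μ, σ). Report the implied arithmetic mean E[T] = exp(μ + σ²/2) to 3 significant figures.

If T ~ Lognormal(μ,σ) then ln T ~ Normal(μ,σ), so the p-quantile of ln T is μ + z_p·σ.
ln(617) = 6.425 and ln(1240) = 7.123; z_{0.34} = -0.4125, z_{0.96} = 1.751.
σ = (7.123 − 6.425)/(1.751 − (-0.4125)) = 0.323.
μ = 6.425 − (-0.4125)·0.323 = 6.558.
E[T] = exp(μ + σ²/2) = exp(6.558 + 0.0521) = 742 thousand €.

E[T] ≈ 742 thousand €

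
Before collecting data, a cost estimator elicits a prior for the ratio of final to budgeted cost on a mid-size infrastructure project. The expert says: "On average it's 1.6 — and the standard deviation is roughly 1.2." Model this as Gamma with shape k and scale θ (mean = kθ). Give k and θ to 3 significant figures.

k ≈ 1.78, θ ≈ 0.9

For Gamma(k, scale θ): mean = kθ, variance = kθ², so CV = 1/√k.
CV = SD/mean = 1.2/1.6 = 0.75, hence k = 1/CV² = 1.78.
Then θ = mean/k = 1.6/1.78 = 0.9.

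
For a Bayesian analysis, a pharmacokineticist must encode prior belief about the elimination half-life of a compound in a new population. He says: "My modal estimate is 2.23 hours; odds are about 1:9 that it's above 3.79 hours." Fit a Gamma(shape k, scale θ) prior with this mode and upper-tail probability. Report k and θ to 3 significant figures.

Gamma(k,θ) with k>1 has mode (k−1)θ, so θ = 2.23/(k−1).
Need P(X < 3.79) = 0.9 with θ tied to k this way. Start at k = 2, θ = 2.23: P(X<3.79) ≈ 0.507.
Too low — raise k to concentrate. Iterating converges to k ≈ 7.73.
Then θ = 2.23/(7.73−1) ≈ 0.331.

k ≈ 7.73, θ ≈ 0.331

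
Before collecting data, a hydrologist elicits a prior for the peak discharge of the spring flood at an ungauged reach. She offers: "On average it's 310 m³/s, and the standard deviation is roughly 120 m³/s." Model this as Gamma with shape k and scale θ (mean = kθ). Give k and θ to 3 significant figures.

For Gamma(k, scale θ): mean = kθ, variance = kθ², so CV = 1/√k.
CV = SD/mean = 120/310 = 0.3871, hence k = 1/CV² = 6.67.
Then θ = mean/k = 310/6.67 = 46.5.

k ≈ 6.67, θ ≈ 46.5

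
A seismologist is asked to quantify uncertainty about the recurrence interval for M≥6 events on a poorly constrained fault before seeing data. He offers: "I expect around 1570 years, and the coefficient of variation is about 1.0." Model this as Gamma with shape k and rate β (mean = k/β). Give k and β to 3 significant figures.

For Gamma(k, rate β): mean = k/β, variance = k/β², so CV = 1/√k.
CV = 1.0, hence k = 1/CV² = 1.
Then β = k/mean = 1/1570 = 0.000637.

k ≈ 1, β ≈ 0.000637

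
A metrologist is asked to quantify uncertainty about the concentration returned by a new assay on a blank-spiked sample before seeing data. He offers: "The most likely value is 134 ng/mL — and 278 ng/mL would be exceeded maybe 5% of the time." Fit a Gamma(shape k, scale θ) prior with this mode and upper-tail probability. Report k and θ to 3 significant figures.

k ≈ 6.19, θ ≈ 25.8

Gamma(k,θ) with k>1 has mode (k−1)θ, so θ = 134/(k−1).
Need P(X < 278) = 0.95 with θ tied to k this way. Start at k = 2, θ = 134: P(X<278) ≈ 0.614.
Too low — raise k to concentrate. Iterating converges to k ≈ 6.19.
Then θ = 134/(6.19−1) ≈ 25.8.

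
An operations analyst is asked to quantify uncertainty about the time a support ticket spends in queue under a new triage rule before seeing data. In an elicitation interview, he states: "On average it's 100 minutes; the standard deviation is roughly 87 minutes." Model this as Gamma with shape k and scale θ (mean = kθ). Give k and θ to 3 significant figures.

For Gamma(k, scale θ): mean = kθ, variance = kθ², so CV = 1/√k.
CV = SD/mean = 87/100 = 0.87, hence k = 1/CV² = 1.32.
Then θ = mean/k = 100/1.32 = 75.7.

k ≈ 1.32, θ ≈ 75.7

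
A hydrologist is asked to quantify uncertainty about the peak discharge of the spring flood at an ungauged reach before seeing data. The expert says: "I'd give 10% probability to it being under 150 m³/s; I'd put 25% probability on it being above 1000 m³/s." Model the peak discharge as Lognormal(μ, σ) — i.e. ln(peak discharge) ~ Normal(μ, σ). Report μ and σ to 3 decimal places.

μ ≈ 6.254, σ ≈ 0.970

If T ~ Lognormal(μ,σ) then ln T ~ Normal(μ,σ), so the p-quantile of ln T is μ + z_p·σ.
ln(150) = 5.011 and ln(1000) = 6.908; z_{0.1} = -1.282, z_{0.75} = 0.6745.
σ = (6.908 − 5.011)/(0.6745 − (-1.282)) = 0.970.
μ = 5.011 − (-1.282)·0.970 = 6.254.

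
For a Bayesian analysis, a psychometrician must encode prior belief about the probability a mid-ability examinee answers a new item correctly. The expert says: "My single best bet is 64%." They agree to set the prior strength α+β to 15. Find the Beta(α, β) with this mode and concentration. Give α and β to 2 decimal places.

For α,β > 1 the Beta mode is (α−1)/(α+β−2). With α+β = 15, the mode is (α−1)/13.
Set (α−1)/13 = 0.64 → α = 1 + 0.64·13 = 9.32.
β = 15 − α = 5.68.

α = 9.32, β = 5.68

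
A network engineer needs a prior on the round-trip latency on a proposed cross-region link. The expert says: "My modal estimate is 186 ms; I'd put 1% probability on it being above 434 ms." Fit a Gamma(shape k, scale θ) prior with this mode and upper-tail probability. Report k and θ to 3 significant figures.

Gamma(k,θ) with k>1 has mode (k−1)θ, so θ = 186/(k−1).
Need P(X < 434) = 0.99 with θ tied to k this way. Start at k = 2, θ = 186: P(X<434) ≈ 0.677.
Too low — raise k to concentrate. Iterating converges to k ≈ 7.63.
Then θ = 186/(7.63−1) ≈ 28.

k ≈ 7.63, θ ≈ 28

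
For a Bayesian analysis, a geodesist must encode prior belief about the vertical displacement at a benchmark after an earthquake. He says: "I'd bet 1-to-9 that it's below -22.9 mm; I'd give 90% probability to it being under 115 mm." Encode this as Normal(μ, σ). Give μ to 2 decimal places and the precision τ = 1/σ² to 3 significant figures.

For Normal(μ,σ), the p-quantile is μ + z_p·σ. Here z_{0.1} = -1.282, z_{0.9} = 1.282.
So -22.9 = μ − 1.282σ and 115 = μ + 1.282σ.
Subtracting: σ = (115 − -22.9)/(1.282 − (-1.282)) = 53.80.
Then μ = -22.9 − (-1.282)·53.80 = 46.05.
Precision τ = 1/σ² = 1/53.8² = 0.000345.

μ = 46.05, τ = 0.000345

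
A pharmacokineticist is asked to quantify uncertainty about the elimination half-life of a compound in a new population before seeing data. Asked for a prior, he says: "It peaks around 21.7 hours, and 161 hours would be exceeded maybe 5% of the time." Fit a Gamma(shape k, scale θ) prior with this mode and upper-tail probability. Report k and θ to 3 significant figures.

k ≈ 1.53, θ ≈ 40.6

Gamma(k,θ) with k>1 has mode (k−1)θ, so θ = 21.7/(k−1).
Need P(X < 161) = 0.95 with θ tied to k this way. Start at k = 2, θ = 21.7: P(X<161) ≈ 0.995.
Too high — lower k to spread out. Iterating converges to k ≈ 1.53.
Then θ = 21.7/(1.53−1) ≈ 40.6.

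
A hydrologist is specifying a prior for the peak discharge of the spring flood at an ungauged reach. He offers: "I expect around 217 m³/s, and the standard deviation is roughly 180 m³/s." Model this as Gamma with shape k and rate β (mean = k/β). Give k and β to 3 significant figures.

k ≈ 1.45, β ≈ 0.0067

For Gamma(k, rate β): mean = k/β, variance = k/β², so CV = 1/√k.
CV = SD/mean = 180/217 = 0.8295, hence k = 1/CV² = 1.45.
Then β = k/mean = 1.45/217 = 0.0067.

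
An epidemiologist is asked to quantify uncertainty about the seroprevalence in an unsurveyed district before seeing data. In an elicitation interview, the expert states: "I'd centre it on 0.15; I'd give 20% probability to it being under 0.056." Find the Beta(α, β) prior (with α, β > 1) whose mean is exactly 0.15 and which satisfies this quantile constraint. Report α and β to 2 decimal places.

α ≈ 1.50, β ≈ 8.53

With mean 0.15 fixed, write α = 0.15s, β = 0.85s where s = α+β.
Need P(θ < 0.056) = 0.2 under Beta(0.15s, 0.85s). Normal approximation: (q−m)/√(m(1−m)/s) ≈ z_{0.2} = -0.842, so s ≈ 0.15·0.85·(-0.842)²/(0.056−0.15)² = 10.2.
At s = 10.2: P(θ<0.056) ≈ 0.197. Adjusting to match 0.2 gives s ≈ 10.03.
So α = 0.15·10.03 ≈ 1.50, β = 0.85·10.03 ≈ 8.53.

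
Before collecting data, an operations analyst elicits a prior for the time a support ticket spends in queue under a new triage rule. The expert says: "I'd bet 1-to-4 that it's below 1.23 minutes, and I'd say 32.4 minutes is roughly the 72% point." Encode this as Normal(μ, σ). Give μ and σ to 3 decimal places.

For Normal(μ,σ), the p-quantile is μ + z_p·σ. Here z_{0.2} = -0.8416, z_{0.72} = 0.5828.
So 1.23 = μ − 0.8416σ and 32.4 = μ + 0.5828σ.
Subtracting: σ = (32.4 − 1.23)/(0.5828 − (-0.8416)) = 21.882.
Then μ = 1.23 − (-0.8416)·21.882 = 19.646.

μ = 19.646, σ = 21.882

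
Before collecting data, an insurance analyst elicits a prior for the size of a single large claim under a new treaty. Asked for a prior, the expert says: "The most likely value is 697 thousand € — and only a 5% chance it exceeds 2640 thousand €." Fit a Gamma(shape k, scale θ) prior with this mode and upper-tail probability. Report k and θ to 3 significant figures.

Gamma(k,θ) with k>1 has mode (k−1)θ, so θ = 697/(k−1).
Need P(X < 2640) = 0.95 with θ tied to k this way. Start at k = 2, θ = 697: P(X<2640) ≈ 0.892.
Too low — raise k to concentrate. Iterating converges to k ≈ 2.43.
Then θ = 697/(2.43−1) ≈ 486.

k ≈ 2.43, θ ≈ 486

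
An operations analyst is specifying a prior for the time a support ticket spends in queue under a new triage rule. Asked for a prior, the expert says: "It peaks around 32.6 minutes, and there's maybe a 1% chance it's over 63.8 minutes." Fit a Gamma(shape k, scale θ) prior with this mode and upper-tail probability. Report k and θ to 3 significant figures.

Gamma(k,θ) with k>1 has mode (k−1)θ, so θ = 32.6/(k−1).
Need P(X < 63.8) = 0.99 with θ tied to k this way. Start at k = 2, θ = 32.6: P(X<63.8) ≈ 0.582.
Too low — raise k to concentrate. Iterating converges to k ≈ 11.9.
Then θ = 32.6/(11.9−1) ≈ 2.98.

k ≈ 11.9, θ ≈ 2.98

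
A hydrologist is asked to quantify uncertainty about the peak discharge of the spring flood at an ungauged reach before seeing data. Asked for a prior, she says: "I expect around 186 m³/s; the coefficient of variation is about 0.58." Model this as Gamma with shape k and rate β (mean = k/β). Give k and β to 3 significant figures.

For Gamma(k, rate β): mean = k/β, variance = k/β², so CV = 1/√k.
CV = 0.58, hence k = 1/CV² = 2.97.
Then β = k/mean = 2.97/186 = 0.016.

k ≈ 2.97, β ≈ 0.016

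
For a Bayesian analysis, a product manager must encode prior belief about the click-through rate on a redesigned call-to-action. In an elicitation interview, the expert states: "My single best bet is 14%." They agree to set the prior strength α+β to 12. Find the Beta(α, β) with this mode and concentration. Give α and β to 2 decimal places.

α = 2.40, β = 9.60

For α,β > 1 the Beta mode is (α−1)/(α+β−2). With α+β = 12, the mode is (α−1)/10.
Set (α−1)/10 = 0.14 → α = 1 + 0.14·10 = 2.40.
β = 12 − α = 9.60.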